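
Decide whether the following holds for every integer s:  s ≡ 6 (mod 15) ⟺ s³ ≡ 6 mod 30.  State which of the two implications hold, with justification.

(⇒) This fails: take s = 21. Then 21 ≡ 6 (mod 15), but 21³ = 9261 ≡ 21 (mod 30), not 6.

(⇐) Conversely, the residues r modulo 30 with r³ ≡ 6 (mod 30) are exactly {6}, and each is ≡ 6 (mod 15).

Only the converse holds.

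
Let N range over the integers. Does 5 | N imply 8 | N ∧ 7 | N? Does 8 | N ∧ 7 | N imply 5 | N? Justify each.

Both directions fail.

(⇒) This fails: take N = 5. Certainly 5 ∣ 5, but 8 ∤ 5.

(⇐) This fails: take N = 56. Both 8 ∣ 56 and 7 ∣ 56, yet 56 is not a multiple of 5 (since 56 = 11·5 + 1), so 5 ∤ 56.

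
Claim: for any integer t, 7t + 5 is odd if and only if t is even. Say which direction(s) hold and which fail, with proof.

Both implications hold.

(→) Suppose 7t + 5 is odd. Since 7 is odd, 7t and t have the same parity, so 7t + 5 ≡ t + 5 (mod 2). As 5 is odd, 7t + 5 is odd exactly when t is even. Thus t is even.

(←) Conversely, suppose t is even; write t = 2j. Then 7t + 5 = 7·(2j) + 5 = 2·7j + 5, which is odd.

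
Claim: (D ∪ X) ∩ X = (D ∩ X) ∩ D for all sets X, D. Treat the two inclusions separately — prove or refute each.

Only the reverse inclusion holds.

(⟹) This inclusion fails. Take X = {1}, D = ∅; then 1 ∈ (D ∪ X) ∩ X but 1 ∉ (D ∩ X) ∩ D.

(⟸) Let x ∈ (D ∩ X) ∩ D. Then x ∈ X ∩ D, from which x ∈ (D ∪ X) ∩ X.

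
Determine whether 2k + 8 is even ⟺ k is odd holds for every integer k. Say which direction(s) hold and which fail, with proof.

Only the reverse direction holds.

Forward direction. This fails: take k = 6. Then 2k + 8 = 20, which is even, yet k = 6 is even, not odd.

Converse. Suppose k is odd. Since 2 is even, 2k is even for every k, so 2k + 8 has the same parity as 8, which is even. Hence 2k + 8 is even.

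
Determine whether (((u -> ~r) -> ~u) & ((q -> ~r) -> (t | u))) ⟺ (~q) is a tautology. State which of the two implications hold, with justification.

Neither direction holds.

[⇒] This fails. Under r = T, u = F, t = F, q = T, the left side is true but the right side is false.

[⇐] This fails. Under r = F, u = F, t = F, q = F, the left side is false but the right side is true.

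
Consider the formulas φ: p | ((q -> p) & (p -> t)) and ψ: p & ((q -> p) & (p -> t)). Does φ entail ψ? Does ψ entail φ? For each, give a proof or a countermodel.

(←) Assume the antecedent. If q is true, the antecedent forces (q = T, t = T, p = T), and p | ((q -> p) & (p -> t)) holds there. If q is false, p | ((q -> p) & (p -> t)) reduces to true regardless of the other variables. Either way p | ((q -> p) & (p -> t)) holds.

(→) This fails. Under q = F, t = F, p = F, the left side is true but the right side is false.

(⇒) fails; (⇐) holds.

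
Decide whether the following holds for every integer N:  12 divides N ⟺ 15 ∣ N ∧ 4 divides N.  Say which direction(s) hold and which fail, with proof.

(⇒) fails; (⇐) holds.

(⟹) This fails: take N = 12. Certainly 12 ∣ 12, but 15 ∤ 12.

(⟸) Suppose 15 ∣ N and 4 ∣ N. Any common multiple of 15 and 4 is a multiple of their lcm; here gcd(15, 4) = 1, so lcm(15, 4) = 15·4 = 60, so 60 ∣ N. Since 12 ∣ 60, it follows that 12 ∣ N.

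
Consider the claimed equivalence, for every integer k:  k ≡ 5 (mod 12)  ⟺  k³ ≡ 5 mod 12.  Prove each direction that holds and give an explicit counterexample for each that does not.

Both directions hold; the statement is true.

[⇐] Suppose k³ ≡ 5 (mod 12). The only residue r in {0, …, 11} with r³ ≡ 5 (mod 12) is r = 5, so k ≡ 5 (mod 12).

[⇒] Suppose k ≡ 5 (mod 12). Write k = 12j + 5. Then (12j + 5)³ = 1728j³ + 2160j² + 900j + 125 = 12(144j³ + 180j² + 75j + 10) + 5, so k³ ≡ 5 (mod 12).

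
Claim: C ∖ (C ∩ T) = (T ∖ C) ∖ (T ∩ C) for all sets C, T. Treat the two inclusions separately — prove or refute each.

(⊆) fails and (⊇) fails.

(⟹) This inclusion fails. Take C = {1}, T = ∅; then 1 ∈ C ∖ (C ∩ T) but 1 ∉ (T ∖ C) ∖ (T ∩ C).

(⟸) This inclusion fails. Take C = ∅, T = {1}; then 1 ∈ (T ∖ C) ∖ (T ∩ C) but 1 ∉ C ∖ (C ∩ T).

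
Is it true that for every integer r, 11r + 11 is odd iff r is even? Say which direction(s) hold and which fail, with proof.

Both directions hold; the statement is true.

(⇒) Suppose 11r + 11 is odd. Since 11 is odd, 11r and r have the same parity, so 11r + 11 ≡ r + 11 (mod 2). As 11 is odd, 11r + 11 is odd exactly when r is even. Thus r is even.

(⇐) Conversely, suppose r is even; write r = 2j. Then 11r + 11 = 11·(2j) + 11 = 2·11j + 11, which is odd.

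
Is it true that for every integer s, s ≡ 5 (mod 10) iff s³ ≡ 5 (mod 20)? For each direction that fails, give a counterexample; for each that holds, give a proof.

Only the converse holds.

(→) This fails: take s = 15. Then 15 ≡ 5 (mod 10), but 15³ = 3375 ≡ 15 (mod 20), not 5.

(←) Conversely, the residues r modulo 20 with r³ ≡ 5 (mod 20) are exactly {5}, and each is ≡ 5 (mod 10).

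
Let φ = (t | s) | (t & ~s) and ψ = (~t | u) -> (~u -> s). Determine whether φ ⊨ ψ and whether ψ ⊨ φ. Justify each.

(⟹) Assume the antecedent. If s is true, (~t | u) -> (~u -> s) reduces to true regardless of the other variables. If s is false, the antecedent forces (s = F, u = F, t = T) or (s = F, u = T, t = T), and (~t | u) -> (~u -> s) holds there. Either way (~t | u) -> (~u -> s) holds.

(⟸) This fails. Under s = F, u = T, t = F, the left side is false but the right side is true.

Not equivalent: only (⇒) holds.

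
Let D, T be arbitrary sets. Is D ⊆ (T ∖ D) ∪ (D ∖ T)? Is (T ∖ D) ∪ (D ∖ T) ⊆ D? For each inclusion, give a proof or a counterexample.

(⊆) This inclusion fails. Take D = {1}, T = {1}; then 1 ∈ D but 1 ∉ (T ∖ D) ∪ (D ∖ T).

(⊇) This inclusion fails. Take D = ∅, T = {1}; then 1 ∈ (T ∖ D) ∪ (D ∖ T) but 1 ∉ D.

Neither inclusion holds.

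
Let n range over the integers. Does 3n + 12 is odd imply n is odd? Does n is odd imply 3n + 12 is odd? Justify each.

Both directions hold; the statement is true.

(⟸) Suppose n is odd; write n = 2j + 1. Then 3n + 12 = 3·(2j + 1) + 12 = 2·3j + 15, which is odd.

(⟹) Suppose 3n + 12 is odd. Since 3 is odd, 3n and n have the same parity, so 3n + 12 ≡ n + 12 (mod 2). As 12 is even, 3n + 12 is odd exactly when n is odd. Thus n is odd.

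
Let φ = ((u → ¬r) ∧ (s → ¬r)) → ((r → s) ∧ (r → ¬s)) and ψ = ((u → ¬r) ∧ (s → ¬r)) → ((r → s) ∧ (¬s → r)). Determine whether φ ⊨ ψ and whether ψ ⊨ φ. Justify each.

Not equivalent: only (⇐) holds.

(⟹) This fails. Under u = F, r = F, s = F, the left side is true but the right side is false.

(⟸) Assume the antecedent. If u is true, the consequent reduces to true regardless of the other variables. If u is false, the antecedent forces (u = F, r = F, s = T) or (u = F, r = T, s = T), and the consequent holds there. Either way the consequent holds.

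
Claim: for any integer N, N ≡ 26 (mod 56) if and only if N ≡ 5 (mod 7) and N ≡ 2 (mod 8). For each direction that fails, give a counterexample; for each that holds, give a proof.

(⇒) Suppose N ≡ 26 (mod 56); write N = 56j + 26. Since 7 ∣ 56, reducing mod 7 gives N ≡ 26 ≡ 5 (mod 7); since 8 ∣ 56, reducing mod 8 gives N ≡ 26 ≡ 2 (mod 8).

(⇐) Conversely, if N ≡ 5 (mod 7) and N ≡ 2 (mod 8), then by the Chinese remainder theorem N ≡ 26 (mod 56). This is exactly N ≡ 26 (mod 56).

Both directions hold; the statement is true.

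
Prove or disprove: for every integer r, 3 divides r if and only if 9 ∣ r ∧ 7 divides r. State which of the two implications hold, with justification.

Only the reverse direction holds.

Converse. Suppose 9 ∣ r and 7 ∣ r. Any common multiple of 9 and 7 is a multiple of their lcm; here gcd(9, 7) = 1, so lcm(9, 7) = 9·7 = 63, so 63 ∣ r. Since 3 ∣ 63, it follows that 3 ∣ r.

Forward direction. This fails: take r = 3. Certainly 3 ∣ 3, but 9 ∤ 3.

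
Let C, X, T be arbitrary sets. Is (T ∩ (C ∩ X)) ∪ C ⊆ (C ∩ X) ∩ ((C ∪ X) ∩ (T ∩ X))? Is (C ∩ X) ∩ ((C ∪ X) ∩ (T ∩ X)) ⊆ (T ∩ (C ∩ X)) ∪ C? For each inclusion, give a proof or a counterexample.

(⊆) fails; (⊇) holds.

(⟹) This inclusion fails. Take C = {1}, X = ∅, T = ∅; then 1 ∈ (T ∩ (C ∩ X)) ∪ C but 1 ∉ (C ∩ X) ∩ ((C ∪ X) ∩ (T ∩ X)).

(⟸) Let x ∈ (C ∩ X) ∩ ((C ∪ X) ∩ (T ∩ X)). Then x ∈ C ∩ X ∩ T, from which x ∈ (T ∩ (C ∩ X)) ∪ C.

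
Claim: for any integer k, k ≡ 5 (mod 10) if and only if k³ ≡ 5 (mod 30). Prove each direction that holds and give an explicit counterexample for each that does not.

(→) This fails: take k = 15. Then 15 ≡ 5 (mod 10), but 15³ = 3375 ≡ 15 (mod 30), not 5.

(←) Conversely, the residues r modulo 30 with r³ ≡ 5 (mod 30) are exactly {5}, and each is ≡ 5 (mod 10).

Only the converse holds.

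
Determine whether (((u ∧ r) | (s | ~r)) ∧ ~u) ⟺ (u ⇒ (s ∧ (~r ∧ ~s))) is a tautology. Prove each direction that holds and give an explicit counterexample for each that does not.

Only the forward implication holds.

(⇒) Assume the antecedent. If u is true, the antecedent cannot hold. If u is false, u ⇒ (s ∧ (~r ∧ ~s)) reduces to true regardless of the other variables. Either way u ⇒ (s ∧ (~r ∧ ~s)) holds.

(⇐) This fails. Under u = F, r = T, s = F, the left side is false but the right side is true.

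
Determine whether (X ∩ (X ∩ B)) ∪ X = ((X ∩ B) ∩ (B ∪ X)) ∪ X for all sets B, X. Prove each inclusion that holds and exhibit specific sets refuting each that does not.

(⟸) Let x ∈ ((X ∩ B) ∩ (B ∪ X)) ∪ X. Then either x ∈ X and x ∉ B; or x ∈ B ∩ X. In each case x ∈ (X ∩ (X ∩ B)) ∪ X, so ((X ∩ B) ∩ (B ∪ X)) ∪ X ⊆ (X ∩ (X ∩ B)) ∪ X.

(⟹) Let x ∈ (X ∩ (X ∩ B)) ∪ X. Then either x ∈ X and x ∉ B; or x ∈ B ∩ X. In each case x ∈ ((X ∩ B) ∩ (B ∪ X)) ∪ X, so (X ∩ (X ∩ B)) ∪ X ⊆ ((X ∩ B) ∩ (B ∪ X)) ∪ X.

The two sets are equal.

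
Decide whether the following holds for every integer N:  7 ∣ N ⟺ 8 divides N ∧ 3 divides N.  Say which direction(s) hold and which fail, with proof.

[⇒] This fails: take N = 7. Certainly 7 ∣ 7, but 8 ∤ 7.

[⇐] This fails: take N = 24. Both 8 ∣ 24 and 3 ∣ 24, yet 24 is not a multiple of 7 (since 24 = 3·7 + 3), so 7 ∤ 24.

Neither implication holds.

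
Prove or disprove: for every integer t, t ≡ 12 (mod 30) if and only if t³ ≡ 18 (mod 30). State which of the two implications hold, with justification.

(←) Suppose t³ ≡ 18 (mod 30). The only residue r in {0, …, 29} with r³ ≡ 18 (mod 30) is r = 12, so t ≡ 12 (mod 30).

(→) Suppose t ≡ 12 (mod 30). Write t = 30j + 12. Then (30j + 12)³ = 27000j³ + 32400j² + 12960j + 1728 = 30(900j³ + 1080j² + 432j + 57) + 18, so t³ ≡ 18 (mod 30).

Both directions hold.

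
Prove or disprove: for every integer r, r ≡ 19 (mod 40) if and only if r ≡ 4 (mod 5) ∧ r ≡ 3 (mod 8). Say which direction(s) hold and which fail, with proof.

Equivalent; both directions hold.

(→) Suppose r ≡ 19 (mod 40); write r = 40j + 19. Since 5 ∣ 40, reducing mod 5 gives r ≡ 19 ≡ 4 (mod 5); since 8 ∣ 40, reducing mod 8 gives r ≡ 19 ≡ 3 (mod 8).

(←) Conversely, if r ≡ 4 (mod 5) and r ≡ 3 (mod 8), then by the Chinese remainder theorem r ≡ 19 (mod 40). This is exactly r ≡ 19 (mod 40).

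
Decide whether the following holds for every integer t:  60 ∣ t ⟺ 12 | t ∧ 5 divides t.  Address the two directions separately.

(→) If 60 ∣ t, write t = 60q. Since 60 = 5·12, t = 12·(5q), so 12 ∣ t; and since 60 = 12·5, t = 5·(12q), so 5 ∣ t.

(←) Suppose 12 ∣ t and 5 ∣ t. Any common multiple of 12 and 5 is a multiple of their lcm; here gcd(12, 5) = 1, so lcm(12, 5) = 12·5 = 60, so 60 ∣ t.

Equivalent; both directions hold.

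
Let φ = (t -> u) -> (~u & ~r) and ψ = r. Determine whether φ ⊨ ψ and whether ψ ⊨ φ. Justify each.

(⟹) This fails. Under u = F, t = F, r = F, the left side is true but the right side is false.

(⟸) This fails. Under u = F, t = F, r = T, the left side is false but the right side is true.

Neither implication holds.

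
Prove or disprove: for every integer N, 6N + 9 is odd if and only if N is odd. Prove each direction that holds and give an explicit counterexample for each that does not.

(⇒) fails; (⇐) holds.

[⇒] This fails: take N = 4. Then 6N + 9 = 33, which is odd, yet N = 4 is even, not odd.

[⇐] Suppose N is odd. Since 6 is even, 6N is even for every N, so 6N + 9 has the same parity as 9, which is odd. Hence 6N + 9 is odd.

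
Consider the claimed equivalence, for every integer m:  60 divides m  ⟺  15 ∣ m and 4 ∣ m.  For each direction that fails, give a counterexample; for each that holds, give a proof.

[⇒] If 60 ∣ m, write m = 60q. Since 60 = 4·15, m = 15·(4q), so 15 ∣ m; and since 60 = 15·4, m = 4·(15q), so 4 ∣ m.

[⇐] Suppose 15 ∣ m and 4 ∣ m. Any common multiple of 15 and 4 is a multiple of their lcm; here gcd(15, 4) = 1, so lcm(15, 4) = 15·4 = 60, so 60 ∣ m.

Both directions hold.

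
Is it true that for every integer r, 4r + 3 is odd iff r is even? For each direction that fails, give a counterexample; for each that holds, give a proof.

Not equivalent: only (⇐) holds.

(⇐) Suppose r is even. Since 4 is even, 4r is even for every r, so 4r + 3 has the same parity as 3, which is odd. Hence 4r + 3 is odd.

(⇒) This fails: take r = 5. Then 4r + 3 = 23, which is odd, yet r = 5 is odd, not even.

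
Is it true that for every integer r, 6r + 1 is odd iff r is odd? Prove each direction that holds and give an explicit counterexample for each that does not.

(⇒) This fails: take r = 2. Then 6r + 1 = 13, which is odd, yet r = 2 is even, not odd.

(⇐) Suppose r is odd. Since 6 is even, 6r is even for every r, so 6r + 1 has the same parity as 1, which is odd. Hence 6r + 1 is odd.

Not equivalent: only (⇐) holds.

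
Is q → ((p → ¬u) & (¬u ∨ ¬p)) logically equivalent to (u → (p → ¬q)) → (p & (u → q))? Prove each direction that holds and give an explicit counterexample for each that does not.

Forward direction. This fails. Under p = F, u = F, q = F, the left side is true but the right side is false.

Converse. This fails. Under p = T, u = T, q = T, the left side is false but the right side is true.

Both directions fail.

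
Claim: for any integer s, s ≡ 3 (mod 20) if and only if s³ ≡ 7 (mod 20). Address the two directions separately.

[⇐] Suppose s³ ≡ 7 (mod 20). The only residue r in {0, …, 19} with r³ ≡ 7 (mod 20) is r = 3, so s ≡ 3 (mod 20).

[⇒] Suppose s ≡ 3 (mod 20). Write s = 20j + 3. Then (20j + 3)³ = 8000j³ + 3600j² + 540j + 27 = 20(400j³ + 180j² + 27j + 1) + 7, so s³ ≡ 7 (mod 20).

Both directions hold.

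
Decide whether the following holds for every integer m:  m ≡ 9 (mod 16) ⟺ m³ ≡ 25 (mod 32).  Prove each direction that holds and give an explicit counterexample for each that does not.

Not equivalent: only (⇐) holds.

Forward direction. This fails: take m = 25. Then 25 ≡ 9 (mod 16), but 25³ = 15625 ≡ 9 (mod 32), not 25.

Converse. The residues r modulo 32 with r³ ≡ 25 (mod 32) are exactly {9}, and each is ≡ 9 (mod 16).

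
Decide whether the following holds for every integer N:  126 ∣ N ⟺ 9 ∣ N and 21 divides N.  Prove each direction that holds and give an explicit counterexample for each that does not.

Forward direction. If 126 ∣ N, write N = 126q. Since 126 = 14·9, N = 9·(14q), so 9 ∣ N; and since 126 = 6·21, N = 21·(6q), so 21 ∣ N.

Converse. This fails: take N = 63. Both 9 ∣ 63 and 21 ∣ 63, yet 63 is not a multiple of 126 (since 63 = 0·126 + 63), so 126 ∤ 63.

The forward direction holds; the converse fails.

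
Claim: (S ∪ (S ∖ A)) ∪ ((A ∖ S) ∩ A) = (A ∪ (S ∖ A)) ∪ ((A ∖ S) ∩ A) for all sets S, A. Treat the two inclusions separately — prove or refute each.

(⊆) Let x ∈ (S ∪ (S ∖ A)) ∪ ((A ∖ S) ∩ A). Then either x ∈ S and x ∉ A; or x ∈ A and x ∉ S; or x ∈ S ∩ A. In each case x ∈ (A ∪ (S ∖ A)) ∪ ((A ∖ S) ∩ A), so (S ∪ (S ∖ A)) ∪ ((A ∖ S) ∩ A) ⊆ (A ∪ (S ∖ A)) ∪ ((A ∖ S) ∩ A).

(⊇) Let x ∈ (A ∪ (S ∖ A)) ∪ ((A ∖ S) ∩ A). Then either x ∈ S and x ∉ A; or x ∈ A and x ∉ S; or x ∈ S ∩ A. In each case x ∈ (S ∪ (S ∖ A)) ∪ ((A ∖ S) ∩ A), so (A ∪ (S ∖ A)) ∪ ((A ∖ S) ∩ A) ⊆ (S ∪ (S ∖ A)) ∪ ((A ∖ S) ∩ A).

Both inclusions hold; the sets are equal.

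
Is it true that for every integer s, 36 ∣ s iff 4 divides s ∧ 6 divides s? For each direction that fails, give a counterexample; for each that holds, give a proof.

(⟹) If 36 ∣ s, write s = 36q. Since 36 = 9·4, s = 4·(9q), so 4 ∣ s; and since 36 = 6·6, s = 6·(6q), so 6 ∣ s.

(⟸) This fails: take s = 12. Both 4 ∣ 12 and 6 ∣ 12, yet 12 is not a multiple of 36 (since 12 = 0·36 + 12), so 36 ∤ 12.

Only the forward direction holds.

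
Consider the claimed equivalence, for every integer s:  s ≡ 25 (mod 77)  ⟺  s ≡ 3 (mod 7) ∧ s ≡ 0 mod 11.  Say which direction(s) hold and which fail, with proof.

Both directions fail.

[⇒] This fails: s = 25 gives 25 ≡ 25 (mod 77) but 25 ≡ 4 (mod 7), so the conjunction on the right does not hold.

[⇐] This fails: s = 66 satisfies both congruences on the right (66 ≡ 3 mod 7 and 66 ≡ 0 mod 11) yet 66 ≡ 66 (mod 77), not 25.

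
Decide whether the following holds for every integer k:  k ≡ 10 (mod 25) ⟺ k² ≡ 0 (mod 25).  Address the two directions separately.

(⇒) Suppose k ≡ 10 (mod 25). Write k = 25j + 10. Then (25j + 10)² = 625j² + 500j + 100 = 25(25j² + 20j + 4) + 0, so k² ≡ 0 (mod 25).

(⇐) This fails: take k = 0. Then 0² = 0 ≡ 0 (mod 25), yet 0 ≡ 0 (mod 25), not 10.

(⇒) holds; (⇐) fails.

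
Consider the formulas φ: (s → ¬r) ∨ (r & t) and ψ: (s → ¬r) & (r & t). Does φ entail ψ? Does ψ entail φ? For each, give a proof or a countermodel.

Forward direction. This fails. Under s = F, t = F, r = F, the left side is true but the right side is false.

Converse. Assume the antecedent. If s is true, the antecedent cannot hold. If s is false, (s → ¬r) ∨ (r & t) reduces to true regardless of the other variables. Either way (s → ¬r) ∨ (r & t) holds.

The forward direction fails; the converse holds.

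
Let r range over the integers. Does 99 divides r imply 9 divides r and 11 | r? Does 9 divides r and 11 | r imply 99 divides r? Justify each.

(⇐) Suppose 9 ∣ r and 11 ∣ r. Any common multiple of 9 and 11 is a multiple of their lcm; here gcd(9, 11) = 1, so lcm(9, 11) = 9·11 = 99, so 99 ∣ r.

(⇒) If 99 ∣ r, write r = 99q. Since 99 = 11·9, r = 9·(11q), so 9 ∣ r; and since 99 = 9·11, r = 11·(9q), so 11 ∣ r.

The biconditional holds.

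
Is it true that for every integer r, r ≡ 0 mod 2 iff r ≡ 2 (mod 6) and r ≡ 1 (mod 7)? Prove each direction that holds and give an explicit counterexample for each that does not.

Only the converse holds.

(⇒) This fails: r = 0 gives 0 ≡ 0 (mod 2) but 0 ≡ 0 (mod 6), so the conjunction on the right does not hold.

(⇐) Conversely, if r ≡ 2 (mod 6) and r ≡ 1 (mod 7), then by the Chinese remainder theorem r ≡ 8 (mod 42). Since 8 ≡ 0 (mod 2) and 2 ∣ 42, we get r ≡ 0 (mod 2).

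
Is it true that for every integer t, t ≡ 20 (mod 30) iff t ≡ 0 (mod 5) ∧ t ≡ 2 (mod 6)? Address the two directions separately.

The biconditional holds.

(⟹) Suppose t ≡ 20 (mod 30); write t = 30j + 20. Since 5 ∣ 30, reducing mod 5 gives t ≡ 20 ≡ 0 (mod 5); since 6 ∣ 30, reducing mod 6 gives t ≡ 20 ≡ 2 (mod 6).

(⟸) Conversely, if t ≡ 0 (mod 5) and t ≡ 2 (mod 6), then by the Chinese remainder theorem t ≡ 20 (mod 30). This is exactly t ≡ 20 (mod 30).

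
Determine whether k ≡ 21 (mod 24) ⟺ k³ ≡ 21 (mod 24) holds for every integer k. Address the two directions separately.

The biconditional holds.

(→) Suppose k ≡ 21 (mod 24). Write k = 24j + 21. Then (24j + 21)³ = 13824j³ + 36288j² + 31752j + 9261 = 24(576j³ + 1512j² + 1323j + 385) + 21, so k³ ≡ 21 (mod 24).

(←) Conversely, suppose k³ ≡ 21 (mod 24). The only residue r in {0, …, 23} with r³ ≡ 21 (mod 24) is r = 21, so k ≡ 21 (mod 24).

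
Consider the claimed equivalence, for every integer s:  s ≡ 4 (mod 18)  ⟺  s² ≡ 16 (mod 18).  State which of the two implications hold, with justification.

(⟹) Suppose s ≡ 4 (mod 18). Write s = 18j + 4. Then (18j + 4)² = 324j² + 144j + 16 = 18(18j² + 8j) + 16, so s² ≡ 16 (mod 18).

(⟸) This fails: take s = 14. Then 14² = 196 ≡ 16 (mod 18), yet 14 ≡ 14 (mod 18), not 4.

Only the forward implication holds.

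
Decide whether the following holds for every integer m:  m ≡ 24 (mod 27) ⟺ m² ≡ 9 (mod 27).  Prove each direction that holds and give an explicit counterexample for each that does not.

The forward direction holds; the converse fails.

(→) Suppose m ≡ 24 (mod 27). Write m = 27j + 24. Then (27j + 24)² = 729j² + 1296j + 576 = 27(27j² + 48j + 21) + 9, so m² ≡ 9 (mod 27).

(←) This fails: take m = 3. Then 3² = 9 ≡ 9 (mod 27), yet 3 ≡ 3 (mod 27), not 24.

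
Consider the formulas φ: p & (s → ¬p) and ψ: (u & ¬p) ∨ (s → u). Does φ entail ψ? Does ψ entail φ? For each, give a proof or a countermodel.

(⇒) Assume the antecedent. If u is true, (u & ¬p) ∨ (s → u) reduces to true regardless of the other variables. If u is false, the antecedent forces (u = F, p = T, s = F), and (u & ¬p) ∨ (s → u) holds there. Either way (u & ¬p) ∨ (s → u) holds.

(⇐) This fails. Under u = F, p = F, s = F, the left side is false but the right side is true.

Not equivalent: only (⇒) holds.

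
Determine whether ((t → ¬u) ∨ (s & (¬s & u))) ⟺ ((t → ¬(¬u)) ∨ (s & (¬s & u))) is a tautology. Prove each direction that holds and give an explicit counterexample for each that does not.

Neither implication holds.

[⇒] This fails. Under s = F, t = T, u = F, the left side is true but the right side is false.

[⇐] This fails. Under s = F, t = T, u = T, the left side is false but the right side is true.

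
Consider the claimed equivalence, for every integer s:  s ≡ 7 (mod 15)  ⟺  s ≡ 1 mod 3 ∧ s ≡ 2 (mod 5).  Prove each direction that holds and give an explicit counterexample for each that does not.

Both directions hold; the statement is true.

(→) Suppose s ≡ 7 (mod 15); write s = 15j + 7. Since 3 ∣ 15, reducing mod 3 gives s ≡ 7 ≡ 1 (mod 3); since 5 ∣ 15, reducing mod 5 gives s ≡ 7 ≡ 2 (mod 5).

(←) Conversely, if s ≡ 1 (mod 3) and s ≡ 2 (mod 5), then by the Chinese remainder theorem s ≡ 7 (mod 15). This is exactly s ≡ 7 (mod 15).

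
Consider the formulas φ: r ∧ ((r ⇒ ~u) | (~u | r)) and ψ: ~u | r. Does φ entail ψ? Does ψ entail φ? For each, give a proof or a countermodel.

Only the forward direction holds.

[⇒] Assume the antecedent. If r is true, ~u | r reduces to true regardless of the other variables. If r is false, the antecedent cannot hold. Either way ~u | r holds.

[⇐] This fails. Under r = F, u = F, the left side is false but the right side is true.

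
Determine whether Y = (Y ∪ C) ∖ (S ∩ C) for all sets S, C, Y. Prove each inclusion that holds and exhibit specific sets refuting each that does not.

(⊆) fails and (⊇) fails.

Forward inclusion. This inclusion fails. Take S = {1}, C = {1}, Y = {1}; then 1 ∈ Y but 1 ∉ (Y ∪ C) ∖ (S ∩ C).

Reverse inclusion. This inclusion fails. Take S = ∅, C = {1}, Y = ∅; then 1 ∈ (Y ∪ C) ∖ (S ∩ C) but 1 ∉ Y.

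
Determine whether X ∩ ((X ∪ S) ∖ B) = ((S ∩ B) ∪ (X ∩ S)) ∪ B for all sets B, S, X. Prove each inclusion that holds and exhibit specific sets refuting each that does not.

Forward inclusion. This inclusion fails. Take B = ∅, S = ∅, X = {1}; then 1 ∈ X ∩ ((X ∪ S) ∖ B) but 1 ∉ ((S ∩ B) ∪ (X ∩ S)) ∪ B.

Reverse inclusion. This inclusion fails. Take B = {1}, S = ∅, X = ∅; then 1 ∈ ((S ∩ B) ∪ (X ∩ S)) ∪ B but 1 ∉ X ∩ ((X ∪ S) ∖ B).

Both inclusions fail.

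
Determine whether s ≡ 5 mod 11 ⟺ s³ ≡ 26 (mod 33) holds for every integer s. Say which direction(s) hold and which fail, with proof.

(⇒) fails; (⇐) holds.

(⟹) This fails: take s = 16. Then 16 ≡ 5 (mod 11), but 16³ = 4096 ≡ 4 (mod 33), not 26.

(⟸) Conversely, the residues r modulo 33 with r³ ≡ 26 (mod 33) are exactly {5}, and each is ≡ 5 (mod 11).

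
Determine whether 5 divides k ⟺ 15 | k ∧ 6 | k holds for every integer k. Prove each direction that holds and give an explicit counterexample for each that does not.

Not equivalent: only (⇐) holds.

[⇒] This fails: take k = 5. Certainly 5 ∣ 5, but 15 ∤ 5.

[⇐] Suppose 15 ∣ k and 6 ∣ k. Any common multiple of 15 and 6 is a multiple of their lcm; here lcm(15, 6) = 15·6/gcd(15, 6) = 90/3 = 30, so 30 ∣ k. Since 5 ∣ 30, it follows that 5 ∣ k.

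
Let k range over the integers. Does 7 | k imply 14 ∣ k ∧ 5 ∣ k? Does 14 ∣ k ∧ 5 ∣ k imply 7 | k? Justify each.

Only the converse holds.

(⇒) This fails: take k = 7. Certainly 7 ∣ 7, but 14 ∤ 7.

(⇐) Suppose 14 ∣ k and 5 ∣ k. Any common multiple of 14 and 5 is a multiple of their lcm; here gcd(14, 5) = 1, so lcm(14, 5) = 14·5 = 70, so 70 ∣ k. Since 7 ∣ 70, it follows that 7 ∣ k.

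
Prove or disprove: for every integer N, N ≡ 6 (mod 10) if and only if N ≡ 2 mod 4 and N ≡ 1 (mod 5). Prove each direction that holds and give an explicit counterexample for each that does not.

Forward direction. This fails: N = 16 gives 16 ≡ 6 (mod 10) but 16 ≡ 0 (mod 4), so the conjunction on the right does not hold.

Converse. If N ≡ 2 (mod 4) and N ≡ 1 (mod 5), then by the Chinese remainder theorem N ≡ 6 (mod 20). Since 6 ≡ 6 (mod 10) and 10 ∣ 20, we get N ≡ 6 (mod 10).

Not equivalent: only (⇐) holds.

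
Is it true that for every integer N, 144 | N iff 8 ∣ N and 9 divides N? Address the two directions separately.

Converse. This fails: take N = 72. Both 8 ∣ 72 and 9 ∣ 72, yet 72 is not a multiple of 144 (since 72 = 0·144 + 72), so 144 ∤ 72.

Forward direction. If 144 ∣ N, write N = 144q. Since 144 = 18·8, N = 8·(18q), so 8 ∣ N; and since 144 = 16·9, N = 9·(16q), so 9 ∣ N.

Only the forward implication holds.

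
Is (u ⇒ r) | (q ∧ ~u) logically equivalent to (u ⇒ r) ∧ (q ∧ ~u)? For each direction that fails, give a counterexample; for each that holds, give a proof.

(⇒) fails; (⇐) holds.

(→) This fails. Under u = F, q = F, r = F, the left side is true but the right side is false.

(←) Assume the antecedent. If u is true, the antecedent cannot hold. If u is false, (u ⇒ r) | (q ∧ ~u) reduces to true regardless of the other variables. Either way (u ⇒ r) | (q ∧ ~u) holds.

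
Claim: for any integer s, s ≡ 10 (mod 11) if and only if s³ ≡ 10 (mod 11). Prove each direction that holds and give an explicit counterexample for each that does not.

[⇒] Suppose s ≡ 10 (mod 11). Write s = 11j + 10. Then (11j + 10)³ = 1331j³ + 3630j² + 3300j + 1000 = 11(121j³ + 330j² + 300j + 90) + 10, so s³ ≡ 10 (mod 11).

[⇐] Conversely, suppose s³ ≡ 10 (mod 11). The only residue r in {0, …, 10} with r³ ≡ 10 (mod 11) is r = 10, so s ≡ 10 (mod 11).

The biconditional holds.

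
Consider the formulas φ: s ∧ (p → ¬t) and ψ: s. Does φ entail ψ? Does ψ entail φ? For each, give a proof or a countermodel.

(⇒) holds; (⇐) fails.

(⇒) Assume the antecedent. If s is true, s reduces to true regardless of the other variables. If s is false, the antecedent cannot hold. Either way s holds.

(⇐) This fails. Under s = T, t = T, p = T, the left side is false but the right side is true.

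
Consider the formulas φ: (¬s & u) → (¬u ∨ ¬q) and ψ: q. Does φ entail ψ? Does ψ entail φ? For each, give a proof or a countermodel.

Neither direction holds.

[⇒] This fails. Under q = F, s = F, u = F, the left side is true but the right side is false.

[⇐] This fails. Under q = T, s = F, u = T, the left side is false but the right side is true.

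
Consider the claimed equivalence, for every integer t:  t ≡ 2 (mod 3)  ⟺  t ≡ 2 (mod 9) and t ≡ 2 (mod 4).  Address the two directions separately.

Forward direction. This fails: t = 32 gives 32 ≡ 2 (mod 3) but 32 ≡ 5 (mod 9), so the conjunction on the right does not hold.

Converse. If t ≡ 2 (mod 9) and t ≡ 2 (mod 4), then by the Chinese remainder theorem t ≡ 2 (mod 36). Since 2 ≡ 2 (mod 3) and 3 ∣ 36, we get t ≡ 2 (mod 3).

Only the converse holds.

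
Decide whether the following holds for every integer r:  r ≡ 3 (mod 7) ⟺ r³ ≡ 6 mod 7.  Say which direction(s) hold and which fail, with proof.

(⇒) holds; (⇐) fails.

(→) Suppose r ≡ 3 (mod 7). Write r = 7j + 3. Then (7j + 3)³ = 343j³ + 441j² + 189j + 27 = 7(49j³ + 63j² + 27j + 3) + 6, so r³ ≡ 6 (mod 7).

(←) This fails: take r = 5. Then 5³ = 125 ≡ 6 (mod 7), yet 5 ≡ 5 (mod 7), not 3.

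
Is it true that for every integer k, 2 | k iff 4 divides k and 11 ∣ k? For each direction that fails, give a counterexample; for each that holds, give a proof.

(⟹) This fails: take k = 2. Certainly 2 ∣ 2, but 4 ∤ 2.

(⟸) Suppose 4 ∣ k and 11 ∣ k. Any common multiple of 4 and 11 is a multiple of their lcm; here gcd(4, 11) = 1, so lcm(4, 11) = 4·11 = 44, so 44 ∣ k. Since 2 ∣ 44, it follows that 2 ∣ k.

Only the converse holds.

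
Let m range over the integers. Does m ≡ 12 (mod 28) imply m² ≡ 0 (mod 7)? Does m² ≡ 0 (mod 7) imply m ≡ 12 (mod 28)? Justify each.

[⇒] This fails: take m = 12. Then 12 ≡ 12 (mod 28), but 12² = 144 ≡ 4 (mod 7), not 0.

[⇐] This fails: take m = 0. Then 0² = 0 ≡ 0 (mod 7), yet 0 ≡ 0 (mod 28), not 12.

Neither implication holds.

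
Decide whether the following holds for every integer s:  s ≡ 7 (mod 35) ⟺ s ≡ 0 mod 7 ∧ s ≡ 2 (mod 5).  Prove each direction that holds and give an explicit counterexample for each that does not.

Forward direction. Suppose s ≡ 7 (mod 35); write s = 35j + 7. Since 7 ∣ 35, reducing mod 7 gives s ≡ 7 ≡ 0 (mod 7); since 5 ∣ 35, reducing mod 5 gives s ≡ 7 ≡ 2 (mod 5).

Converse. If s ≡ 0 (mod 7) and s ≡ 2 (mod 5), then by the Chinese remainder theorem s ≡ 7 (mod 35). This is exactly s ≡ 7 (mod 35).

Equivalent; both directions hold.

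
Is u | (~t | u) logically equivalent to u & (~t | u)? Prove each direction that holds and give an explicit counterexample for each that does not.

Converse. Assume the antecedent. If t is true, the antecedent forces (t = T, u = T), and u | (~t | u) holds there. If t is false, u | (~t | u) reduces to true regardless of the other variables. Either way u | (~t | u) holds.

Forward direction. This fails. Under t = F, u = F, the left side is true but the right side is false.

Only the reverse direction holds.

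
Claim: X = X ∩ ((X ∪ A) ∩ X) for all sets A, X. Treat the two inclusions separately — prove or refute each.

(⊇) Let x ∈ X ∩ ((X ∪ A) ∩ X). Then either x ∈ X and x ∉ A; or x ∈ A ∩ X. In each case x ∈ X, so X ∩ ((X ∪ A) ∩ X) ⊆ X.

(⊆) Let x ∈ X. Then either x ∈ X and x ∉ A; or x ∈ A ∩ X. In each case x ∈ X ∩ ((X ∪ A) ∩ X), so X ⊆ X ∩ ((X ∪ A) ∩ X).

Both inclusions hold; the sets are equal.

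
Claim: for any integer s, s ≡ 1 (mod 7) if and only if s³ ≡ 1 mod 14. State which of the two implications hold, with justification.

Both directions fail.

[⇒] This fails: take s = 8. Then 8 ≡ 1 (mod 7), but 8³ = 512 ≡ 8 (mod 14), not 1.

[⇐] This fails: take s = 9. Then 9³ = 729 ≡ 1 (mod 14), yet 9 ≡ 2 (mod 7), not 1.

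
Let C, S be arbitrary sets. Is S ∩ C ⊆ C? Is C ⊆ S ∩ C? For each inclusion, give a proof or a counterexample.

The sets are not equal: only the forward inclusion holds.

(⟸) This inclusion fails. Take C = {1}, S = ∅; then 1 ∈ C but 1 ∉ S ∩ C.

(⟹) Let x ∈ S ∩ C. Then x ∈ C ∩ S, from which x ∈ C.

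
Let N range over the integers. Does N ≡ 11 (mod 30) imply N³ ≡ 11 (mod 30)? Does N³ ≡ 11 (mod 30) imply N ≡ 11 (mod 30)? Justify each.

[⇒] Suppose N ≡ 11 (mod 30). Write N = 30j + 11. Then (30j + 11)³ = 27000j³ + 29700j² + 10890j + 1331 = 30(900j³ + 990j² + 363j + 44) + 11, so N³ ≡ 11 (mod 30).

[⇐] Conversely, suppose N³ ≡ 11 (mod 30). The only residue r in {0, …, 29} with r³ ≡ 11 (mod 30) is r = 11, so N ≡ 11 (mod 30).

Equivalent; both directions hold.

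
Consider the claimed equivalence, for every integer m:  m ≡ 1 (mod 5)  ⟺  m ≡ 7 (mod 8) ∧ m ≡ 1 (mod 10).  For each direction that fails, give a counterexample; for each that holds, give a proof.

(⟹) This fails: m = 1 gives 1 ≡ 1 (mod 5) but 1 ≡ 1 (mod 8), so the conjunction on the right does not hold.

(⟸) Conversely, if m ≡ 7 (mod 8) and m ≡ 1 (mod 10), then by the Chinese remainder theorem m ≡ 31 (mod 40). Since 31 ≡ 1 (mod 5) and 5 ∣ 40, we get m ≡ 1 (mod 5).

Only the converse holds.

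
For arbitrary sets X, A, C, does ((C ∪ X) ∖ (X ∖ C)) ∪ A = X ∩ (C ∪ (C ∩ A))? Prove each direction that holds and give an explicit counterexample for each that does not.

(⟹) This inclusion fails. Take X = ∅, A = {1}, C = ∅; then 1 ∈ ((C ∪ X) ∖ (X ∖ C)) ∪ A but 1 ∉ X ∩ (C ∪ (C ∩ A)).

(⟸) Let x ∈ X ∩ (C ∪ (C ∩ A)). Then either x ∈ X ∩ C and x ∉ A; or x ∈ X ∩ A ∩ C. In each case x ∈ ((C ∪ X) ∖ (X ∖ C)) ∪ A, so X ∩ (C ∪ (C ∩ A)) ⊆ ((C ∪ X) ∖ (X ∖ C)) ∪ A.

Only the reverse inclusion holds.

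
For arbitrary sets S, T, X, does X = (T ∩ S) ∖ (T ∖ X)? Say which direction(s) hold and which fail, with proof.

The sets are not equal: only the reverse inclusion holds.

(⊆) This inclusion fails. Take S = ∅, T = ∅, X = {1}; then 1 ∈ X but 1 ∉ (T ∩ S) ∖ (T ∖ X).

(⊇) Let x ∈ (T ∩ S) ∖ (T ∖ X). Then x ∈ S ∩ T ∩ X, from which x ∈ X.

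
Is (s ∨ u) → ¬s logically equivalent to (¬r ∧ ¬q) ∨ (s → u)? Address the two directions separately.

Not equivalent: only (⇒) holds.

(⇒) Assume the antecedent. If s is true, the antecedent cannot hold. If s is false, (¬r ∧ ¬q) ∨ (s → u) reduces to true regardless of the other variables. Either way (¬r ∧ ¬q) ∨ (s → u) holds.

(⇐) This fails. Under q = F, r = F, u = F, s = T, the left side is false but the right side is true.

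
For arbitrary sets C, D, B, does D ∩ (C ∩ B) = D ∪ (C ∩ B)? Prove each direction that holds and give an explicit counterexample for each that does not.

The sets are not equal: only the forward inclusion holds.

(⊆) Let x ∈ D ∩ (C ∩ B). Then x ∈ C ∩ D ∩ B, from which x ∈ D ∪ (C ∩ B).

(⊇) This inclusion fails. Take C = ∅, D = {1}, B = ∅; then 1 ∈ D ∪ (C ∩ B) but 1 ∉ D ∩ (C ∩ B).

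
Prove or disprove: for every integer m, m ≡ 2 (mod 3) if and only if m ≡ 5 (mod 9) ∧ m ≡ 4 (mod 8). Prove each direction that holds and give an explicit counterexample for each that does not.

(⇒) fails; (⇐) holds.

(⇐) If m ≡ 5 (mod 9) and m ≡ 4 (mod 8), then by the Chinese remainder theorem m ≡ 68 (mod 72). Since 68 ≡ 2 (mod 3) and 3 ∣ 72, we get m ≡ 2 (mod 3).

(⇒) This fails: m = 2 gives 2 ≡ 2 (mod 3) but 2 ≡ 2 (mod 9), so the conjunction on the right does not hold.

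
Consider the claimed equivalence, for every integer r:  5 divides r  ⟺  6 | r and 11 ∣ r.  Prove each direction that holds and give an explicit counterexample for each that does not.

(→) This fails: take r = 5. Certainly 5 ∣ 5, but 6 ∤ 5.

(←) This fails: take r = 66. Both 6 ∣ 66 and 11 ∣ 66, yet 66 is not a multiple of 5 (since 66 = 13·5 + 1), so 5 ∤ 66.

(⇒) fails and (⇐) fails.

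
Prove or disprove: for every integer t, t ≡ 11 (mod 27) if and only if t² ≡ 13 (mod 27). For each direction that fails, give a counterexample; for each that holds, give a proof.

(⟹) Suppose t ≡ 11 (mod 27). Write t = 27j + 11. Then (27j + 11)² = 729j² + 594j + 121 = 27(27j² + 22j + 4) + 13, so t² ≡ 13 (mod 27).

(⟸) This fails: take t = 16. Then 16² = 256 ≡ 13 (mod 27), yet 16 ≡ 16 (mod 27), not 11.

Only the forward implication holds.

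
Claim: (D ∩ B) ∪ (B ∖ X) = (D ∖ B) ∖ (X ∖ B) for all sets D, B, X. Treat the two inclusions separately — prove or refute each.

(⊆) fails and (⊇) fails.

Forward inclusion. This inclusion fails. Take D = ∅, B = {1}, X = ∅; then 1 ∈ (D ∩ B) ∪ (B ∖ X) but 1 ∉ (D ∖ B) ∖ (X ∖ B).

Reverse inclusion. This inclusion fails. Take D = {1}, B = ∅, X = ∅; then 1 ∈ (D ∖ B) ∖ (X ∖ B) but 1 ∉ (D ∩ B) ∪ (B ∖ X).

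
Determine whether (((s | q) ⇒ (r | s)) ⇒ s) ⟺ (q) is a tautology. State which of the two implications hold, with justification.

Neither direction holds.

(⇒) This fails. Under s = T, r = F, q = F, the left side is true but the right side is false.

(⇐) This fails. Under s = F, r = T, q = T, the left side is false but the right side is true.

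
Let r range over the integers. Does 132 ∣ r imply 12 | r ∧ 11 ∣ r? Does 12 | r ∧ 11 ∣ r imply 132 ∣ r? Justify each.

(→) If 132 ∣ r, write r = 132q. Since 132 = 11·12, r = 12·(11q), so 12 ∣ r; and since 132 = 12·11, r = 11·(12q), so 11 ∣ r.

(←) Suppose 12 ∣ r and 11 ∣ r. Any common multiple of 12 and 11 is a multiple of their lcm; here gcd(12, 11) = 1, so lcm(12, 11) = 12·11 = 132, so 132 ∣ r.

Both directions hold.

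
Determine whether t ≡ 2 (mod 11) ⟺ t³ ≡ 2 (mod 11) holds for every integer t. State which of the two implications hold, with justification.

(→) This fails: take t = 2. Then 2 ≡ 2 (mod 11), but 2³ = 8 ≡ 8 (mod 11), not 2.

(←) This fails: take t = 7. Then 7³ = 343 ≡ 2 (mod 11), yet 7 ≡ 7 (mod 11), not 2.

Both directions fail.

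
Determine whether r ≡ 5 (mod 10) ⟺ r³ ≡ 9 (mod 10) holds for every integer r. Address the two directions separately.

(⇒) fails and (⇐) fails.

[⇒] This fails: take r = 5. Then 5 ≡ 5 (mod 10), but 5³ = 125 ≡ 5 (mod 10), not 9.

[⇐] This fails: take r = 9. Then 9³ = 729 ≡ 9 (mod 10), yet 9 ≡ 9 (mod 10), not 5.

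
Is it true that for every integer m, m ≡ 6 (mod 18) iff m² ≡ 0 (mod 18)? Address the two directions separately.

(⇒) Suppose m ≡ 6 (mod 18). Write m = 18j + 6. Then (18j + 6)² = 324j² + 216j + 36 = 18(18j² + 12j + 2) + 0, so m² ≡ 0 (mod 18).

(⇐) This fails: take m = 0. Then 0² = 0 ≡ 0 (mod 18), yet 0 ≡ 0 (mod 18), not 6.

(⇒) holds; (⇐) fails.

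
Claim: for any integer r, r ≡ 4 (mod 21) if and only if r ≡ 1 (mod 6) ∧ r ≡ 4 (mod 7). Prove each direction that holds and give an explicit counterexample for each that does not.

(→) This fails: r = 4 gives 4 ≡ 4 (mod 21) but 4 ≡ 4 (mod 6), so the conjunction on the right does not hold.

(←) Conversely, if r ≡ 1 (mod 6) and r ≡ 4 (mod 7), then by the Chinese remainder theorem r ≡ 25 (mod 42). Since 25 ≡ 4 (mod 21) and 21 ∣ 42, we get r ≡ 4 (mod 21).

Not equivalent: only (⇐) holds.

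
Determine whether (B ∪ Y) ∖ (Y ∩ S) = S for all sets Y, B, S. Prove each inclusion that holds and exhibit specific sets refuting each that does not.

Both inclusions fail.

Forward inclusion. This inclusion fails. Take Y = {1}, B = ∅, S = ∅; then 1 ∈ (B ∪ Y) ∖ (Y ∩ S) but 1 ∉ S.

Reverse inclusion. This inclusion fails. Take Y = ∅, B = ∅, S = {1}; then 1 ∈ S but 1 ∉ (B ∪ Y) ∖ (Y ∩ S).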